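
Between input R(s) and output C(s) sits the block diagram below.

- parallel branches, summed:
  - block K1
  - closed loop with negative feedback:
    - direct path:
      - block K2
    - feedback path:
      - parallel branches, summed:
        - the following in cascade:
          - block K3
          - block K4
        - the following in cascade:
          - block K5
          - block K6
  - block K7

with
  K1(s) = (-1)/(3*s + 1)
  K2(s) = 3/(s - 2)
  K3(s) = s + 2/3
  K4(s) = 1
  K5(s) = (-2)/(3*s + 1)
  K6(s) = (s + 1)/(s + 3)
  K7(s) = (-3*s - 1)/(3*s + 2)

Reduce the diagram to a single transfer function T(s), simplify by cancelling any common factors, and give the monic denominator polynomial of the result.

The answer is s^5 + 13*s^4/3 + 73*s^3/18 + 20*s^2/27 - 7*s/18 - 1/9.

Reasoning:
[1] series reduction of K3, K4, giving s + 2/3
[2] reduce the series chain K5, K6, giving (-2*s - 2)/(3*s^2 + 10*s + 3)
[3] parallel reduction of (K3*K4), (K5*K6), giving (9*s^3 + 36*s^2 + 23*s)/(9*s^2 + 30*s + 9)
[4] close the feedback loop around K2, ((K3*K4)+(K5*K6)), giving (9*s^2 + 30*s + 9)/(12*s^3 + 40*s^2 + 6*s - 6)
[5] combine K1, [K2/(1+K2*((K3*K4)+(K5*K6)))], K7 in parallel, giving (-108*s^5 - 387*s^4 - 99*s^3 + 249*s^2 + 177*s + 36)/(108*s^5 + 468*s^4 + 438*s^3 + 80*s^2 - 42*s - 12)
That last expression is T(s), already simplified. Scaling its denominator by 1/108 (the reciprocal of the leading coefficient) yields the monic denominator.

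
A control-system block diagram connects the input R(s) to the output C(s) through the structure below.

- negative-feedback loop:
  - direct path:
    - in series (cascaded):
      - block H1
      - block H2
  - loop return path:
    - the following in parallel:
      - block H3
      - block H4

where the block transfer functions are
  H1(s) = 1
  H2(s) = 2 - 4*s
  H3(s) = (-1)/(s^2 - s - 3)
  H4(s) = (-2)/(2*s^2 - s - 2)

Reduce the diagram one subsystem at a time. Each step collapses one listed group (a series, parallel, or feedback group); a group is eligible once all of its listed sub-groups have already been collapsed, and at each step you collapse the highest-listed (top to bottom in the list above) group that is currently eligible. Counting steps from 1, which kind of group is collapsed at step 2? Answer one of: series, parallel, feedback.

Reducing step by step:

[1] cascade H1, H2
[2] sum the parallel branches H3, H4
[3] close the feedback loop around (H1*H2), (H3+H4)
So the answer for step 2 is parallel.

Answer: parallel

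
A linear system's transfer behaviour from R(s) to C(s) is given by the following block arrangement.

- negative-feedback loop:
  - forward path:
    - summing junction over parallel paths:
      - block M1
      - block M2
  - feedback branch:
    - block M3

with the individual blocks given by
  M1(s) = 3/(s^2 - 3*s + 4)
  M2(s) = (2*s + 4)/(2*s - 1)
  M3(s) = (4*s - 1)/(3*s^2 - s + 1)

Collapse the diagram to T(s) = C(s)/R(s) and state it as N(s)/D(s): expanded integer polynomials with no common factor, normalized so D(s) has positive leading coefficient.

(1) combine M1, M2 in parallel gives (2*s^3 - 2*s^2 + 2*s + 13)/(2*s^3 - 7*s^2 + 11*s - 4)
(2) collapse the loop ((M1+M2) forward, M3 return); the result is T(s) itself (integer coefficients, no common factor, positive leading denominator coefficient)

Final answer: (6*s^5 - 8*s^4 + 10*s^3 + 35*s^2 - 11*s + 13)/(6*s^5 - 15*s^4 + 32*s^3 - 20*s^2 + 65*s - 17)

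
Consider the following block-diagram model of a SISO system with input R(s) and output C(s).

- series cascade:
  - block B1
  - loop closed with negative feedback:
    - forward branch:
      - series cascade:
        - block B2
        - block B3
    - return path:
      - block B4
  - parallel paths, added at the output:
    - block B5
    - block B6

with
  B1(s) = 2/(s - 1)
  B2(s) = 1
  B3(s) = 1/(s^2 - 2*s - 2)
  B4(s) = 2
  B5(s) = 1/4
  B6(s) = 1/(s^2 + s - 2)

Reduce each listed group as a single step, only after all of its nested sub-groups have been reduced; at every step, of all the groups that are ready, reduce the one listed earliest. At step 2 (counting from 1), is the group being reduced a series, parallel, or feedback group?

The answer is feedback.

Reasoning:
1. combine B2, B3 in series
2. feedback reduction of (B2*B3), B4
3. sum the parallel branches B5, B6
4. multiply B1, [(B2*B3)/(1+(B2*B3)*B4)], (B5+B6) (series)
Step 2 collapses a feedback group.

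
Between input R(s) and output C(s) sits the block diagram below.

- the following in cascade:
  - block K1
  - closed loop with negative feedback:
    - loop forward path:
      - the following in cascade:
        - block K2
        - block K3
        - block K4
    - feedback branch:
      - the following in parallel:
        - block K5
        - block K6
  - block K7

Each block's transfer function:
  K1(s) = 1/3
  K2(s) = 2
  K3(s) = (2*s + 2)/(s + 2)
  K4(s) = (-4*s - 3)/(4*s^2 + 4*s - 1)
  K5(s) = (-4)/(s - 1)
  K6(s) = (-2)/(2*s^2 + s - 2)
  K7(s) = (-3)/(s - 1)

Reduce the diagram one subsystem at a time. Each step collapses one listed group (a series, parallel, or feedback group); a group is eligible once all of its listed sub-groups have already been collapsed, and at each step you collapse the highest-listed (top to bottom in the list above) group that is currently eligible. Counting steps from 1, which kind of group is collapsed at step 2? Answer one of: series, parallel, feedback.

The answer is parallel.

Reasoning:
1. reduce the series chain K2, K3, K4
2. parallel reduction of K5, K6
3. reduce the feedback loop with forward (K2*K3*K4) and return (K5+K6)
4. multiply K1, [(K2*K3*K4)/(1+(K2*K3*K4)*(K5+K6))], K7 (series)
Step 2 collapses a parallel group.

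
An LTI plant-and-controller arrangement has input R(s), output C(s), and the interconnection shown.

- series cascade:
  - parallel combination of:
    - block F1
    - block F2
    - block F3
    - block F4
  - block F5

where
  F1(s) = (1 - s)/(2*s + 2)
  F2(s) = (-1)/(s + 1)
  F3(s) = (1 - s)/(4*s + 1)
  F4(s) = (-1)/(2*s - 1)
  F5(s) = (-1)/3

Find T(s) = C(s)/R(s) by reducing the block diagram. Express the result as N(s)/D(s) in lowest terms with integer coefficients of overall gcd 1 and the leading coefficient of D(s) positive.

1. reduce the parallel group F1, F2, F3, F4 gives (-12*s^2 - 3)/(16*s^2 - 4*s - 2)
2. cascade (F1+F2+F3+F4), F5; the result is T(s) itself (integer coefficients, no common factor, positive leading denominator coefficient)

Final answer: (4*s^2 + 1)/(16*s^2 - 4*s - 2)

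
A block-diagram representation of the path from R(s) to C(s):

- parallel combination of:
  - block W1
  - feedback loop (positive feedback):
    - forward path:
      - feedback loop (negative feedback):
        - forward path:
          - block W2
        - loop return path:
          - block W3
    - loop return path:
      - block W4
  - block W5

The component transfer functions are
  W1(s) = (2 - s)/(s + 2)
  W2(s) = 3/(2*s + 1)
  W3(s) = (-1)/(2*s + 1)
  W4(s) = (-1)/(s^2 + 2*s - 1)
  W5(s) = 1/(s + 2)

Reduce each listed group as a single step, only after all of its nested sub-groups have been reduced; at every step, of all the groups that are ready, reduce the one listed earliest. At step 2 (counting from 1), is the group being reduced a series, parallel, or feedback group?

Reducing step by step:

Step 1 - close the feedback loop around W2, W3
Step 2 - apply the feedback formula to [W2/(1+W2*W3)], W4
Step 3 - sum the parallel branches W1, [[W2/(1+W2*W3)]/(1-[W2/(1+W2*W3)]*W4)], W5
So the answer for step 2 is feedback.

Answer: feedback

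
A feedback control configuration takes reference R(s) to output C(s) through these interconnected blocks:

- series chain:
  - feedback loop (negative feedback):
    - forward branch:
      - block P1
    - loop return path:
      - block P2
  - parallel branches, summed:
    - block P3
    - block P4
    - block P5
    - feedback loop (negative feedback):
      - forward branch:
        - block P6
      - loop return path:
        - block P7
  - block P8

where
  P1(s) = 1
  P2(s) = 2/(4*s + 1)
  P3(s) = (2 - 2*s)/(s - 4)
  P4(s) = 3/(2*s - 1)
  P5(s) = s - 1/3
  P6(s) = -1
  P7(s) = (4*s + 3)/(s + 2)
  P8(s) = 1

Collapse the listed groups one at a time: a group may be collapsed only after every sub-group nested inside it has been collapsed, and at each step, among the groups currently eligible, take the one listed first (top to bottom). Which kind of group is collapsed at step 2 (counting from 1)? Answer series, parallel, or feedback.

Answer: feedback

Working:
1. close the feedback loop around P1, P2
2. collapse the loop (P6 forward, P7 return)
3. sum the parallel branches P3, P4, P5, [P6/(1+P6*P7)]
4. multiply [P1/(1+P1*P2)], (P3+P4+P5+[P6/(1+P6*P7)]), P8 (series)
Step 2: feedback.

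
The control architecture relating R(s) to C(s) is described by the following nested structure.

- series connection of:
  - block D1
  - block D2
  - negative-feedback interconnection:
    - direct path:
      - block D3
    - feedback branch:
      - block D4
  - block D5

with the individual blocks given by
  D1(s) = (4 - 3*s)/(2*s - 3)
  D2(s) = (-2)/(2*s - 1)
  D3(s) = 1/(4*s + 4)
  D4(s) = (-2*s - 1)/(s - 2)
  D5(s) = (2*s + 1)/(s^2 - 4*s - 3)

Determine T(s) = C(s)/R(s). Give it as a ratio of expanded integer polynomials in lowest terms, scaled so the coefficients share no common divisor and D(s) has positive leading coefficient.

Answer: (12*s^3 - 34*s^2 + 12*s + 16)/(16*s^6 - 120*s^5 + 200*s^4 + 126*s^3 - 315*s^2 - 54*s + 81)

Working:
Step 1. apply the feedback formula to D3, D4; result (s - 2)/(4*s^2 - 6*s - 9)
Step 2. multiply D1, D2, [D3/(1+D3*D4)], D5 (series): this yields T(s), and no further normalization is needed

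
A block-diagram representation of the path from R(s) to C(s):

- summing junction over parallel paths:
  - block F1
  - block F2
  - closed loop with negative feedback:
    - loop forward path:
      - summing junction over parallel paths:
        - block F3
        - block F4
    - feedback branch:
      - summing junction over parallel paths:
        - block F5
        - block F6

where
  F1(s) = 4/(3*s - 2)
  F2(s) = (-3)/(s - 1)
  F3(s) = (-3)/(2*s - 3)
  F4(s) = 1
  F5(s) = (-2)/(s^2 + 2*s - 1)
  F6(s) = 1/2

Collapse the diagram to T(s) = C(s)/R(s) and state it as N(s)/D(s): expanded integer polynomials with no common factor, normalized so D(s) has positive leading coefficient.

First reduce the diagram to T(s).

(1) parallel reduction of F3, F4, giving (2*s - 6)/(2*s - 3)
(2) reduce the parallel group F5, F6, giving (s^2 + 2*s - 5)/(2*s^2 + 4*s - 2)
(3) feedback reduction of (F3+F4), (F5+F6), giving (2*s^3 - 2*s^2 - 14*s + 6)/(3*s^3 - 19*s + 18)
(4) combine F1, F2, [(F3+F4)/(1+(F3+F4)*(F5+F6))] in parallel, giving the overall T(s)

Answer: (6*s^5 - 31*s^4 - 22*s^3 + 179*s^2 - 186*s + 48)/(9*s^5 - 15*s^4 - 51*s^3 + 149*s^2 - 128*s + 36)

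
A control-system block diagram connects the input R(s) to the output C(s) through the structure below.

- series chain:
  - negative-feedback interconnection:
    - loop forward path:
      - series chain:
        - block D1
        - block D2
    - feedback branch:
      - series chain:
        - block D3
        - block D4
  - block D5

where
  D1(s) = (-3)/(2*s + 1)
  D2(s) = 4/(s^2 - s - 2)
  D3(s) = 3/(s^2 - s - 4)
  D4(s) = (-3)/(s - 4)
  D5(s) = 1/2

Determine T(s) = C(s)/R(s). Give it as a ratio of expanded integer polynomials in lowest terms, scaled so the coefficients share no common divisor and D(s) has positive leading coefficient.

The answer is (-6*s^3 + 30*s^2 - 96)/(2*s^6 - 11*s^5 + 55*s^3 - 6*s^2 - 80*s + 76).

Reasoning:
Step 1: reduce the series chain D1, D2 = (-12)/(2*s^3 - s^2 - 5*s - 2)
Step 2: cascade D3, D4 = (-9)/(s^3 - 5*s^2 + 16)
Step 3: feedback reduction of (D1*D2), (D3*D4) = (-12*s^3 + 60*s^2 - 192)/(2*s^6 - 11*s^5 + 55*s^3 - 6*s^2 - 80*s + 76)
Step 4: series reduction of [(D1*D2)/(1+(D1*D2)*(D3*D4))], D5 - this is the overall T(s), already in the required normalized form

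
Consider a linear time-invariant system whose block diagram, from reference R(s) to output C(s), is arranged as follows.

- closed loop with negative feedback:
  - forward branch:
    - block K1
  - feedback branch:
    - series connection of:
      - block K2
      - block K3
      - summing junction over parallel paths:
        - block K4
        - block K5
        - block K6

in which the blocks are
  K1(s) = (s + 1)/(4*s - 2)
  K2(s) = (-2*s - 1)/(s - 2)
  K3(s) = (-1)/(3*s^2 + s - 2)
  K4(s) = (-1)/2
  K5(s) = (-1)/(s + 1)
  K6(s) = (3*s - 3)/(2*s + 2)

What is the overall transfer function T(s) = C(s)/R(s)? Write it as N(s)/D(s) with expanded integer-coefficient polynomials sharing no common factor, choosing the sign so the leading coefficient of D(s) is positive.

Step 1: add K4, K5, K6 (parallel) gives (s - 3)/(s + 1)
Step 2: reduce the series chain K2, K3, (K4+K5+K6) gives (2*s^2 - 5*s - 3)/(3*s^4 - 2*s^3 - 9*s^2 + 4)
Step 3: collapse the loop (K1 forward, (K2*K3*(K4+K5+K6)) return), which is the overall transfer function T(s) = C(s)/R(s) in lowest terms

Therefore the answer is (3*s^4 - 2*s^3 - 9*s^2 + 4)/(12*s^4 - 26*s^3 - 4*s^2 + 19*s - 11).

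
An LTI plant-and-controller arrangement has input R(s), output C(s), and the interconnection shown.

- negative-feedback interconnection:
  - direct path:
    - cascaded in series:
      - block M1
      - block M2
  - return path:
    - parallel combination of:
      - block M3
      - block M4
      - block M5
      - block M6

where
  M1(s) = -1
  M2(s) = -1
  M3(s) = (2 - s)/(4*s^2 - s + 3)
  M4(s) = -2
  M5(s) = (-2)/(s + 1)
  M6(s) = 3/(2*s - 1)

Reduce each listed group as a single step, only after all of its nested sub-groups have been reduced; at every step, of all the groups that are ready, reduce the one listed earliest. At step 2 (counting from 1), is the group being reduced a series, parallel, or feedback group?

1. multiply M1, M2 (series)
2. reduce the parallel group M3, M4, M5, M6
3. collapse the loop ((M1*M2) forward, (M3+M4+M5+M6) return)
Step 2: parallel.

Final answer: parallel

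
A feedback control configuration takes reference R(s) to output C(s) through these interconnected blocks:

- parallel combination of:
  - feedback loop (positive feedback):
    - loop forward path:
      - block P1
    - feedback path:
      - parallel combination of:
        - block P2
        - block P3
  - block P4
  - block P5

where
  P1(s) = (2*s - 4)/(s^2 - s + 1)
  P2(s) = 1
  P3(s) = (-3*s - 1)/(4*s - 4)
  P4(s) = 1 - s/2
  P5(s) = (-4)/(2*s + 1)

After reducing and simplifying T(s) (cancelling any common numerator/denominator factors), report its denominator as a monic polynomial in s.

1. combine P2, P3 in parallel; result (s - 5)/(4*s - 4)
2. apply the feedback formula to P1, (P2+P3); result (4*s^2 - 12*s + 8)/(2*s^3 - 5*s^2 + 11*s - 12)
3. add [P1/(1-P1*(P2+P3))], P4, P5 (parallel); result (-4*s^5 + 16*s^4 - 33*s^3 + 47*s^2 - 94*s + 88)/(8*s^4 - 16*s^3 + 34*s^2 - 26*s - 24)
T(s) is the step-3 result (common factors already cancelled). Leading coefficient of the denominator: 8. Divide through by 8 for the monic polynomial.

Answer: s^4 - 2*s^3 + 17*s^2/4 - 13*s/4 - 3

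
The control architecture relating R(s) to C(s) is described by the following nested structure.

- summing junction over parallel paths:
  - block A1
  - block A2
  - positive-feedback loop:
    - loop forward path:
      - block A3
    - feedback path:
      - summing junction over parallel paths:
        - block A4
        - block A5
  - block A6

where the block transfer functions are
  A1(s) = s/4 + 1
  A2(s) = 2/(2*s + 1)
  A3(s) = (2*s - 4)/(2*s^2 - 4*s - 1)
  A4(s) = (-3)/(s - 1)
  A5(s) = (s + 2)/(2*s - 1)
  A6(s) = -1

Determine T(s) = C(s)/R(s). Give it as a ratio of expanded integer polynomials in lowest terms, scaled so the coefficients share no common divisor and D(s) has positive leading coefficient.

The answer is (8*s^6 - 28*s^5 + 100*s^4 - 244*s^3 + 247*s^2 - 157*s + 8)/(32*s^5 - 112*s^4 + 144*s^3 - 80*s^2 - 68*s + 12).

Reasoning:
Step 1: add A4, A5 (parallel) gives (s^2 - 5*s + 1)/(2*s^2 - 3*s + 1)
Step 2: collapse the loop (A3 forward, (A4+A5) return) gives (4*s^3 - 14*s^2 + 14*s - 4)/(4*s^4 - 16*s^3 + 26*s^2 - 23*s + 3)
Step 3: combine A1, A2, [A3/(1-A3*(A4+A5))], A6 in parallel, giving the overall T(s)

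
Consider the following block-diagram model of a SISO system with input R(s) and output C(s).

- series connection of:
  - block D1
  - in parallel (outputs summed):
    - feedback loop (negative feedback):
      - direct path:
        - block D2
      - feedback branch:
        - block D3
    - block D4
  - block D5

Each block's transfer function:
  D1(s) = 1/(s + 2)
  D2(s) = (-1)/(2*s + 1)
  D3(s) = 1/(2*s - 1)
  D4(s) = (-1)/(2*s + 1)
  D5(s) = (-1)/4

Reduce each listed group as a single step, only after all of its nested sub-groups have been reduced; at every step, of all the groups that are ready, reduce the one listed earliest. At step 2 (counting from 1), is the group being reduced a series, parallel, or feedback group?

1. apply the feedback formula to D2, D3
2. add [D2/(1+D2*D3)], D4 (parallel)
3. reduce the series chain D1, ([D2/(1+D2*D3)]+D4), D5
Step 2 collapses a parallel group.

Hence the answer: parallel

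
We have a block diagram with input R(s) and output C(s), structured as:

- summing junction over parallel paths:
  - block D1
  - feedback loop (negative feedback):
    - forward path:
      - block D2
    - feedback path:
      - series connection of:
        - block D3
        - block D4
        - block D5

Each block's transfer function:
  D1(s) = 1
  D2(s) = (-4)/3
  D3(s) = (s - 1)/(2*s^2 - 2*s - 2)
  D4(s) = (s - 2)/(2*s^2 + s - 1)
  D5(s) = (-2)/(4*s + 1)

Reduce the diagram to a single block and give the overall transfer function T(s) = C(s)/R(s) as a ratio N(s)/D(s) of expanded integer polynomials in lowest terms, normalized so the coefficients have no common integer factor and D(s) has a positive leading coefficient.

1. multiply D3, D4, D5 (series) = (-s^2 + 3*s - 2)/(8*s^5 - 2*s^4 - 17*s^3 - 4*s^2 + 4*s + 1)
2. reduce the feedback loop with forward D2 and return (D3*D4*D5) = (-32*s^5 + 8*s^4 + 68*s^3 + 16*s^2 - 16*s - 4)/(24*s^5 - 6*s^4 - 51*s^3 - 8*s^2 + 11)
3. add D1, [D2/(1+D2*(D3*D4*D5))] (parallel); the result is T(s) itself (integer coefficients, no common factor, positive leading denominator coefficient)

Therefore the answer is (-8*s^5 + 2*s^4 + 17*s^3 + 8*s^2 - 16*s + 7)/(24*s^5 - 6*s^4 - 51*s^3 - 8*s^2 + 11).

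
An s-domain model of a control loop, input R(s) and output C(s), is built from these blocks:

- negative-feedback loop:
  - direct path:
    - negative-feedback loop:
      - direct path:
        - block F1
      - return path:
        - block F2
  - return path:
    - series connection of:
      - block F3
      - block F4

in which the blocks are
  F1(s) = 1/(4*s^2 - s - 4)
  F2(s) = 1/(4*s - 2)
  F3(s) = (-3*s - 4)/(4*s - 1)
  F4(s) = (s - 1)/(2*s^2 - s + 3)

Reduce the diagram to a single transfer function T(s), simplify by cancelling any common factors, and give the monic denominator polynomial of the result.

[1] close the feedback loop around F1, F2; result (4*s - 2)/(16*s^3 - 12*s^2 - 14*s + 9)
[2] multiply F3, F4 (series); result (-3*s^2 - s + 4)/(8*s^3 - 6*s^2 + 13*s - 3)
[3] apply the feedback formula to [F1/(1+F1*F2)], (F3*F4); result (32*s^4 - 40*s^3 + 64*s^2 - 38*s + 6)/(128*s^6 - 192*s^5 + 168*s^4 - 60*s^3 - 198*s^2 + 177*s - 35)
No further cancellation is possible in the step-3 result, so that is T(s). Its denominator becomes monic after dividing by the leading coefficient 128.

Final answer: s^6 - 3*s^5/2 + 21*s^4/16 - 15*s^3/32 - 99*s^2/64 + 177*s/128 - 35/128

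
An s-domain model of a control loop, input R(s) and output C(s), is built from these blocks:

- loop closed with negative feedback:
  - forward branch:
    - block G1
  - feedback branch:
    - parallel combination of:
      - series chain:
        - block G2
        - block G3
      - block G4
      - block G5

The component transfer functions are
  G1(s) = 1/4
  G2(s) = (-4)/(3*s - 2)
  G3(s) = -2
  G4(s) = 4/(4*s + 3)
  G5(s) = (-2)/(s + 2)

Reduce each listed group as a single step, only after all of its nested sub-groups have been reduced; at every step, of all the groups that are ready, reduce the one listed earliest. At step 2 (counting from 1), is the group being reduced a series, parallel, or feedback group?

The answer is parallel.

Reasoning:
[1] reduce the series chain G2, G3
[2] add (G2*G3), G4, G5 (parallel)
[3] close the feedback loop around G1, ((G2*G3)+G4+G5)
Step 2: parallel.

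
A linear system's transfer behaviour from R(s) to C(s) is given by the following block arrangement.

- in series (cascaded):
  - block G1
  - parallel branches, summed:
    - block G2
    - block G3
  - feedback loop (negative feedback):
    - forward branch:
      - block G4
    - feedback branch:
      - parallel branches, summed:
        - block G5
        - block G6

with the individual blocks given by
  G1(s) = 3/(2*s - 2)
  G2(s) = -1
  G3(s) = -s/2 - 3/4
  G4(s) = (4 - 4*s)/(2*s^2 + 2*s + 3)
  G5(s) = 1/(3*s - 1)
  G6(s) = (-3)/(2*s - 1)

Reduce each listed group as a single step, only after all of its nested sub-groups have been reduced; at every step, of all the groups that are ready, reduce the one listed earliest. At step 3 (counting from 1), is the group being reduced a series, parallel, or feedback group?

(1) add G2, G3 (parallel)
(2) reduce the parallel group G5, G6
(3) apply the feedback formula to G4, (G5+G6)
(4) cascade G1, (G2+G3), [G4/(1+G4*(G5+G6))]
Step 3: feedback.

Final answer: feedback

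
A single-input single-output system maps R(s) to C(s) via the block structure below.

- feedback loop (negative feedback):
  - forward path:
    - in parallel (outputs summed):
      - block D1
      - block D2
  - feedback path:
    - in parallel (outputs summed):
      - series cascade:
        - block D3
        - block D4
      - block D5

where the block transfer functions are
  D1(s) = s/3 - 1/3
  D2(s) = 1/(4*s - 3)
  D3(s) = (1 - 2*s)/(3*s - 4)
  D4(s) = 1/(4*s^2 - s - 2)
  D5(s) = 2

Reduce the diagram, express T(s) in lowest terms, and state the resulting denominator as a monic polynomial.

Step 1 - add D1, D2 (parallel), giving (4*s^2 - 7*s + 6)/(12*s - 9)
Step 2 - multiply D3, D4 (series), giving (1 - 2*s)/(12*s^3 - 19*s^2 - 2*s + 8)
Step 3 - add (D3*D4), D5 (parallel), giving (24*s^3 - 38*s^2 - 6*s + 17)/(12*s^3 - 19*s^2 - 2*s + 8)
Step 4 - apply the feedback formula to (D1+D2), ((D3*D4)+D5), giving (48*s^5 - 160*s^4 + 197*s^3 - 68*s^2 - 68*s + 48)/(96*s^5 - 176*s^4 + 50*s^3 + 29*s^2 - 41*s + 30)
T(s) is the step-4 result (common factors already cancelled). Leading coefficient of the denominator: 96. Divide through by 96 for the monic polynomial.

Answer: s^5 - 11*s^4/6 + 25*s^3/48 + 29*s^2/96 - 41*s/96 + 5/16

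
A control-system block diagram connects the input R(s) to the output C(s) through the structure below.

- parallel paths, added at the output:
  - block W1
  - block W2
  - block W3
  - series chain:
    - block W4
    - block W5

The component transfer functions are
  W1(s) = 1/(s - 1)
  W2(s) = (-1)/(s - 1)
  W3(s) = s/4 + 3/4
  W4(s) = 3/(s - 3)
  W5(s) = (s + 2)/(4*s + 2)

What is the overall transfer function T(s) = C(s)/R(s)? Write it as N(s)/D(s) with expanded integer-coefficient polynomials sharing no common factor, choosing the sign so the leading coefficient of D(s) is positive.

Reducing step by step:

1. multiply W4, W5 (series), giving (3*s + 6)/(4*s^2 - 10*s - 6)
2. sum the parallel branches W1, W2, W3, (W4*W5), which is the overall transfer function T(s) = C(s)/R(s) in lowest terms

Answer: (2*s^3 + s^2 - 12*s + 3)/(8*s^2 - 20*s - 12)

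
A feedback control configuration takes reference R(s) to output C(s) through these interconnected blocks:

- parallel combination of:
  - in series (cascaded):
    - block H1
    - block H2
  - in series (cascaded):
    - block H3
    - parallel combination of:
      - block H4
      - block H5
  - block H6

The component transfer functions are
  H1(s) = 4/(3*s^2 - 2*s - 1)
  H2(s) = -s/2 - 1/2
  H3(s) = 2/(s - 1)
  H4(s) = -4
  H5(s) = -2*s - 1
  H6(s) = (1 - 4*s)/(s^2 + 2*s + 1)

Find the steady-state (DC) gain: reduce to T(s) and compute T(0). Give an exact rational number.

Step 1: series reduction of H1, H2, giving (-2*s - 2)/(3*s^2 - 2*s - 1)
Step 2: reduce the parallel group H4, H5, giving -2*s - 5
Step 3: reduce the series chain H3, (H4+H5), giving (-4*s - 10)/(s - 1)
Step 4: parallel reduction of (H1*H2), (H3*(H4+H5)), H6, giving (-12*s^4 - 72*s^3 - 85*s^2 - 58*s - 13)/(3*s^4 + 4*s^3 - 2*s^2 - 4*s - 1)
Step 4 gives the overall T(s). Then T(0) = -13/(-1) = 13.

Final answer: 13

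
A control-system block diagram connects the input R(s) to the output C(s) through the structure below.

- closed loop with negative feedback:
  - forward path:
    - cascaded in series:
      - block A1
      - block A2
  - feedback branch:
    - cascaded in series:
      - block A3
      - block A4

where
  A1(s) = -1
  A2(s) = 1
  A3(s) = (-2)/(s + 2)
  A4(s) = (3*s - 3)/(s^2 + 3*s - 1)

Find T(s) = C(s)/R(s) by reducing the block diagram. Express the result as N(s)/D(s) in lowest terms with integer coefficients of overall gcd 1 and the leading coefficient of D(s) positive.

Step 1 - series reduction of A1, A2: -1
Step 2 - series reduction of A3, A4: (6 - 6*s)/(s^3 + 5*s^2 + 5*s - 2)
Step 3 - close the feedback loop around (A1*A2), (A3*A4), which is the overall transfer function T(s) = C(s)/R(s) in lowest terms

Answer: (-s^3 - 5*s^2 - 5*s + 2)/(s^3 + 5*s^2 + 11*s - 8)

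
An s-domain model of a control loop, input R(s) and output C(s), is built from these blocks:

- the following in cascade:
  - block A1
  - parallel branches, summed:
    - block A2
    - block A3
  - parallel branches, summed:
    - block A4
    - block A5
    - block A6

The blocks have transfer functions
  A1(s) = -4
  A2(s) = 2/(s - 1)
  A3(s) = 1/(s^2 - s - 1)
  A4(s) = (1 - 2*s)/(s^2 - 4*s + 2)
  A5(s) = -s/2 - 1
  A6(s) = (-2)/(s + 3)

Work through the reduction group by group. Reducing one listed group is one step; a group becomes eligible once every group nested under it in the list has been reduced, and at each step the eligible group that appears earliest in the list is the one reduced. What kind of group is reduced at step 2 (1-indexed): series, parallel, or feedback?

Step 1. parallel reduction of A2, A3
Step 2. sum the parallel branches A4, A5, A6
Step 3. reduce the series chain A1, (A2+A3), (A4+A5+A6)
The group at step 2 is a parallel group.

Hence the answer: parallel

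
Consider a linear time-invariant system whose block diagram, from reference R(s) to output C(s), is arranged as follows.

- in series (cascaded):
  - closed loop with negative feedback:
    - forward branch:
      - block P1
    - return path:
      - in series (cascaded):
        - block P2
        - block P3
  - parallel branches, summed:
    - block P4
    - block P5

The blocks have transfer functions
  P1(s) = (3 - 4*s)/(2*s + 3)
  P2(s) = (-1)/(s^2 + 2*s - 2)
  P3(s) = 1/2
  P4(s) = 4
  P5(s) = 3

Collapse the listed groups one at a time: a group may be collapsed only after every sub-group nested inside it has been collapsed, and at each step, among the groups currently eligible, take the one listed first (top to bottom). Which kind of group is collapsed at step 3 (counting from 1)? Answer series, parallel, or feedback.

Step 1 - series reduction of P2, P3
Step 2 - apply the feedback formula to P1, (P2*P3)
Step 3 - combine P4, P5 in parallel
Step 4 - reduce the series chain [P1/(1+P1*(P2*P3))], (P4+P5)
The group at step 3 is a parallel group.

Final answer: parallel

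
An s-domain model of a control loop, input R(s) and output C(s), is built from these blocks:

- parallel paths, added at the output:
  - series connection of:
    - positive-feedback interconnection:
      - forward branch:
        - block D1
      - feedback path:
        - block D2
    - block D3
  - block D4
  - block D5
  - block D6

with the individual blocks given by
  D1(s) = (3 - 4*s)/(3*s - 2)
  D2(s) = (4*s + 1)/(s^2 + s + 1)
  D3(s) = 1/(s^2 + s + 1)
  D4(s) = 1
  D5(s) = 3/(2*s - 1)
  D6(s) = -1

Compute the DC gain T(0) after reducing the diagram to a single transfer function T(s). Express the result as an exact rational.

[1] apply the feedback formula to D1, D2, giving (-4*s^3 - s^2 - s + 3)/(3*s^3 + 17*s^2 - 7*s - 5)
[2] series reduction of [D1/(1-D1*D2)], D3, giving (3 - 4*s)/(3*s^3 + 17*s^2 - 7*s - 5)
[3] reduce the parallel group ([D1/(1-D1*D2)]*D3), D4, D5, D6, giving (9*s^3 + 43*s^2 - 11*s - 18)/(6*s^4 + 31*s^3 - 31*s^2 - 3*s + 5)
Step 3 gives the overall T(s). Then T(0) = -18/5.

Final answer: -18/5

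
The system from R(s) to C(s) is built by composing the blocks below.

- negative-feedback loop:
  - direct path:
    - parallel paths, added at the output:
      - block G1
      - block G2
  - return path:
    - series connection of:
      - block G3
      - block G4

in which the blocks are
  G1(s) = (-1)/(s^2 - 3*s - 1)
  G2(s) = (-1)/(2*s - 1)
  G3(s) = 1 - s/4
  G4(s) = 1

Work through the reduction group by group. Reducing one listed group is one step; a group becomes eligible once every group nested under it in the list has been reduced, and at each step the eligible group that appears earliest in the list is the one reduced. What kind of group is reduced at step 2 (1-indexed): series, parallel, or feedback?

(1) sum the parallel branches G1, G2
(2) combine G3, G4 in series
(3) reduce the feedback loop with forward (G1+G2) and return (G3*G4)
Step 2 collapses a series group.

Answer: series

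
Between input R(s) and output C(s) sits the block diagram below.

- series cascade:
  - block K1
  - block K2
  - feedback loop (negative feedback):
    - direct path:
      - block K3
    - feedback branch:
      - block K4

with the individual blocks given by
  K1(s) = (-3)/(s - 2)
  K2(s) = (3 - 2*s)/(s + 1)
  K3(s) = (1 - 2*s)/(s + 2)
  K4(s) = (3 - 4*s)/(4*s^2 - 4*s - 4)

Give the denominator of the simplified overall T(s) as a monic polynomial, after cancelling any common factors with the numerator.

Step 1 - reduce the feedback loop with forward K3 and return K4 gives (-8*s^3 + 12*s^2 + 4*s - 4)/(4*s^3 + 12*s^2 - 22*s - 5)
Step 2 - reduce the series chain K1, K2, [K3/(1+K3*K4)] gives (-48*s^4 + 144*s^3 - 84*s^2 - 60*s + 36)/(4*s^5 + 8*s^4 - 42*s^3 - 7*s^2 + 49*s + 10)
The result of step 2 is T(s) in lowest terms. Its denominator has leading coefficient 4; dividing the denominator through by 4 makes it monic.

Hence the answer: s^5 + 2*s^4 - 21*s^3/2 - 7*s^2/4 + 49*s/4 + 5/2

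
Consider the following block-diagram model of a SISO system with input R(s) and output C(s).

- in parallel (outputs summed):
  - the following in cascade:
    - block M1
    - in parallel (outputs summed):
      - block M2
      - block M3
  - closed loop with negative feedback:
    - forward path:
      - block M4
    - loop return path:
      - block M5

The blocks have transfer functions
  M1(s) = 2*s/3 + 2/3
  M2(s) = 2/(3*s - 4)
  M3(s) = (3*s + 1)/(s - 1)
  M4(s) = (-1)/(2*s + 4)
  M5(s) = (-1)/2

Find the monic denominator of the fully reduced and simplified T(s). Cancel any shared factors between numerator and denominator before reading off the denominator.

(1) parallel reduction of M2, M3; result (9*s^2 - 7*s - 6)/(3*s^2 - 7*s + 4)
(2) multiply M1, (M2+M3) (series); result (18*s^3 + 4*s^2 - 26*s - 12)/(9*s^2 - 21*s + 12)
(3) close the feedback loop around M4, M5; result (-2)/(4*s + 9)
(4) add (M1*(M2+M3)), [M4/(1+M4*M5)] (parallel); result (72*s^4 + 178*s^3 - 86*s^2 - 240*s - 132)/(36*s^3 - 3*s^2 - 141*s + 108)
Step 4 gives the fully reduced T(s), with no common factor left to cancel. The denominator's leading coefficient is 36, so divide each of its coefficients by 36 to get the monic form.

Answer: s^3 - s^2/12 - 47*s/12 + 3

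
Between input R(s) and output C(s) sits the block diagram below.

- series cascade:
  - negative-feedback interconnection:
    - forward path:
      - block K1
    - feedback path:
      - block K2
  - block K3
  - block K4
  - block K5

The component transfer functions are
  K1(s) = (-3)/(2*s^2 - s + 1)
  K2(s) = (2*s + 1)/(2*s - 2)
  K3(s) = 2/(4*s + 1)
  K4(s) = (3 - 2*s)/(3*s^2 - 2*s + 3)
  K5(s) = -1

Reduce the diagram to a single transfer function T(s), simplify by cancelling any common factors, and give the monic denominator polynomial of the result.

[1] reduce the feedback loop with forward K1 and return K2; result (6 - 6*s)/(4*s^3 - 6*s^2 - 2*s - 5)
[2] cascade [K1/(1+K1*K2)], K3, K4, K5; result (-24*s^2 + 60*s - 36)/(48*s^6 - 92*s^5 + 46*s^4 - 98*s^3 - 13*s^2 - 56*s - 15)
T(s) is the step-2 result (common factors already cancelled). Leading coefficient of the denominator: 48. Divide through by 48 for the monic polynomial.

Hence the answer: s^6 - 23*s^5/12 + 23*s^4/24 - 49*s^3/24 - 13*s^2/48 - 7*s/6 - 5/16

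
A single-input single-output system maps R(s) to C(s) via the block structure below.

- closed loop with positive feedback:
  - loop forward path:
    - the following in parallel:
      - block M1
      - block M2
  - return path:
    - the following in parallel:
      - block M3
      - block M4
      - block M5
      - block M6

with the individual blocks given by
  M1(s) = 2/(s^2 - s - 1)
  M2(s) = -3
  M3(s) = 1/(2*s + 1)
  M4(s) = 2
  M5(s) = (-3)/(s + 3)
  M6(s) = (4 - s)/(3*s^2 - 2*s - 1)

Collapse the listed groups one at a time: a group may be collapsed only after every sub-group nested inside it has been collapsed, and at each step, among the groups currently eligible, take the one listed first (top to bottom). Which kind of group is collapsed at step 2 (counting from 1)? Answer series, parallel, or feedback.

Step 1: add M1, M2 (parallel)
Step 2: parallel reduction of M3, M4, M5, M6
Step 3: close the feedback loop around (M1+M2), (M3+M4+M5+M6)
So the answer for step 2 is parallel.

Final answer: parallel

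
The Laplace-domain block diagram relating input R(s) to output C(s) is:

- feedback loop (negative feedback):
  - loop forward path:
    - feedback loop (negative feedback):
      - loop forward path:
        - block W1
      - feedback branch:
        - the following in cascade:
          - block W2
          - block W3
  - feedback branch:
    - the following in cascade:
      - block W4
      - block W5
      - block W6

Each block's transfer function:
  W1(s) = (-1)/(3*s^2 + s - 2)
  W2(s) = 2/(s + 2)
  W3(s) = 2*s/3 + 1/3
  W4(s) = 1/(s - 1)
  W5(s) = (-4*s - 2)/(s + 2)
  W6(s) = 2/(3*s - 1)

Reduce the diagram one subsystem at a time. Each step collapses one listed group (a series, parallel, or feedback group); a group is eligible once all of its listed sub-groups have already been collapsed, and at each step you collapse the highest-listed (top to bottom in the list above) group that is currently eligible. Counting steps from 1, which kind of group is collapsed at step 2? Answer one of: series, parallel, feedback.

The answer is feedback.

Reasoning:
[1] reduce the series chain W2, W3
[2] collapse the loop (W1 forward, (W2*W3) return)
[3] cascade W4, W5, W6
[4] reduce the feedback loop with forward [W1/(1+W1*(W2*W3))] and return (W4*W5*W6)
Step 2: feedback.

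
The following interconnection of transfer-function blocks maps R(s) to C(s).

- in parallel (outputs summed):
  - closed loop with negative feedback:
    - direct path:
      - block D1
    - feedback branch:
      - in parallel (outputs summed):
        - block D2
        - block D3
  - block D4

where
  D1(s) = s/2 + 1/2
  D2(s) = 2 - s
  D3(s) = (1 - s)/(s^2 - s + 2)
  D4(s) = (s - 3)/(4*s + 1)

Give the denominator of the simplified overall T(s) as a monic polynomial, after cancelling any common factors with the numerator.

Step 1 - sum the parallel branches D2, D3, giving (-s^3 + 3*s^2 - 5*s + 5)/(s^2 - s + 2)
Step 2 - feedback reduction of D1, (D2+D3), giving (-s^3 - s - 2)/(s^4 - 2*s^3 + 2*s - 9)
Step 3 - sum the parallel branches [D1/(1+D1*(D2+D3))], D4, giving (s^5 - 9*s^4 + 5*s^3 - 2*s^2 - 24*s + 25)/(4*s^5 - 7*s^4 - 2*s^3 + 8*s^2 - 34*s - 9)
Step 3 gives the fully reduced T(s), with no common factor left to cancel. The denominator's leading coefficient is 4, so divide each of its coefficients by 4 to get the monic form.

Hence the answer: s^5 - 7*s^4/4 - s^3/2 + 2*s^2 - 17*s/2 - 9/4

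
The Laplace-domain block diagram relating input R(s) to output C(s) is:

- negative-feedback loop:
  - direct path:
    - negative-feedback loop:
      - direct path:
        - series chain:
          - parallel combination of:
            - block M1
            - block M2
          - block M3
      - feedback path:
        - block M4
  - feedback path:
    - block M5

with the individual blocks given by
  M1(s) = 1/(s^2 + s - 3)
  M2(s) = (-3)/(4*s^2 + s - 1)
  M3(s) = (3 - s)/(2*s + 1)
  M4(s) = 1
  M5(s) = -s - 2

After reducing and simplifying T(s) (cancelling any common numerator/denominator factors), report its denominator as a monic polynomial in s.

Step 1. combine M1, M2 in parallel, giving (s^2 - 2*s + 8)/(4*s^4 + 5*s^3 - 12*s^2 - 4*s + 3)
Step 2. reduce the series chain (M1+M2), M3, giving (-s^3 + 5*s^2 - 14*s + 24)/(8*s^5 + 14*s^4 - 19*s^3 - 20*s^2 + 2*s + 3)
Step 3. feedback reduction of ((M1+M2)*M3), M4, giving (-s^3 + 5*s^2 - 14*s + 24)/(8*s^5 + 14*s^4 - 20*s^3 - 15*s^2 - 12*s + 27)
Step 4. close the feedback loop around [((M1+M2)*M3)/(1+((M1+M2)*M3)*M4)], M5, giving (-s^3 + 5*s^2 - 14*s + 24)/(8*s^5 + 15*s^4 - 23*s^3 - 11*s^2 - 8*s - 21)
T(s) is the step-4 result (common factors already cancelled). Leading coefficient of the denominator: 8. Divide through by 8 for the monic polynomial.

Hence the answer: s^5 + 15*s^4/8 - 23*s^3/8 - 11*s^2/8 - s - 21/8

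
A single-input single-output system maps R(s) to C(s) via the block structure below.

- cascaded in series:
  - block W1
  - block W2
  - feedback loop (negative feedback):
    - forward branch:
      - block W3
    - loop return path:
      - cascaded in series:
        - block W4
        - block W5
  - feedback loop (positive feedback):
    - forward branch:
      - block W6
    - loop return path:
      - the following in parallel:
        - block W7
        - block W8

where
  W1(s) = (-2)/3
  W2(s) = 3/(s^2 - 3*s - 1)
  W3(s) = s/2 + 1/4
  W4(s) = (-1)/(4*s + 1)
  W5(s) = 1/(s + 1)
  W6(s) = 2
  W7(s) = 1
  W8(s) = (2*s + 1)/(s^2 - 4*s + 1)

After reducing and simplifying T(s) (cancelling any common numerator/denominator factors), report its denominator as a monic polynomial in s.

Step 1. combine W4, W5 in series; result (-1)/(4*s^2 + 5*s + 1)
Step 2. close the feedback loop around W3, (W4*W5); result (8*s^3 + 14*s^2 + 7*s + 1)/(16*s^2 + 18*s + 3)
Step 3. combine W7, W8 in parallel; result (s^2 - 2*s + 2)/(s^2 - 4*s + 1)
Step 4. close the feedback loop around W6, (W7+W8); result (-2*s^2 + 8*s - 2)/(s^2 + 3)
Step 5. reduce the series chain W1, W2, [W3/(1+W3*(W4*W5))], [W6/(1-W6*(W7+W8))]; result (32*s^5 - 72*s^4 - 164*s^3 - 52*s^2 + 12*s + 4)/(16*s^6 - 30*s^5 - 19*s^4 - 117*s^3 - 204*s^2 - 81*s - 9)
That last expression is T(s), already simplified. Scaling its denominator by 1/16 (the reciprocal of the leading coefficient) yields the monic denominator.

Hence the answer: s^6 - 15*s^5/8 - 19*s^4/16 - 117*s^3/16 - 51*s^2/4 - 81*s/16 - 9/16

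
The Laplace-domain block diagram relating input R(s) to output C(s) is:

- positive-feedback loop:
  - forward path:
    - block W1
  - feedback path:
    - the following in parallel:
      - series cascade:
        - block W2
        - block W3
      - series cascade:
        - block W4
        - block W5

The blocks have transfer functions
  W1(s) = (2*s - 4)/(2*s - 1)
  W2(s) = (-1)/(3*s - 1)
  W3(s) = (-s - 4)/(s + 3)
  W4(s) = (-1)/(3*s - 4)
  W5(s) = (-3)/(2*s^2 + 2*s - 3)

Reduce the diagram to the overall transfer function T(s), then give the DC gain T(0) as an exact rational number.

The answer is 3/4.

Reasoning:
(1) reduce the series chain W2, W3; result (s + 4)/(3*s^2 + 8*s - 3)
(2) multiply W4, W5 (series); result 3/(6*s^3 - 2*s^2 - 17*s + 12)
(3) reduce the parallel group (W2*W3), (W4*W5); result (6*s^4 + 22*s^3 - 16*s^2 - 32*s + 39)/(18*s^5 + 42*s^4 - 85*s^3 - 94*s^2 + 147*s - 36)
(4) collapse the loop (W1 forward, ((W2*W3)+(W4*W5)) return); result (36*s^6 + 12*s^5 - 338*s^4 + 152*s^3 + 670*s^2 - 660*s + 144)/(36*s^6 + 54*s^5 - 232*s^4 + 17*s^3 + 388*s^2 - 425*s + 192)
That last expression is T(s); at s = 0 only the constant terms survive, so T(0) = 144/192 = 3/4.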